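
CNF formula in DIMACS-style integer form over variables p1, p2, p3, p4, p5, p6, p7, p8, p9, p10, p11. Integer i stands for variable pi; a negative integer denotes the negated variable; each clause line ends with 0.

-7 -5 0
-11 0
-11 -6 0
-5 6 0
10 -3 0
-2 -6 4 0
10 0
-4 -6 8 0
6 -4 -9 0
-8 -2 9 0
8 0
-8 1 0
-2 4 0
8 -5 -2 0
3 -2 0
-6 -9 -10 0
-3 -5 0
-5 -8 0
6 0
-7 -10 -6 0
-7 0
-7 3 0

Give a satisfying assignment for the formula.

The clause (~p11) is unit: p11 must be False.
Unit propagation: (p10) forces p10 = True.
(p8) is a unit clause, so p8 = True.
Unit propagation: (p1) forces p1 = True.
(~p5) is a unit clause, so p5 = False.
(p6) is a unit clause, so p6 = True.
The clause (~p9) is unit: p9 must be False.
Unit propagation: (~p2) forces p2 = False.
The clause (~p7) is unit: p7 must be False.
p3, p4 are now unconstrained; take p3 = True, p4 = True.

p1=T, p2=F, p3=T, p4=T, p5=F, p6=T, p7=F, p8=T, p9=F, p10=T, p11=F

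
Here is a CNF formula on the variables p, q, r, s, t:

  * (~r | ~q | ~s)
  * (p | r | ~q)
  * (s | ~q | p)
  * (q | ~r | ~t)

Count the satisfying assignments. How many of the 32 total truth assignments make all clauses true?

18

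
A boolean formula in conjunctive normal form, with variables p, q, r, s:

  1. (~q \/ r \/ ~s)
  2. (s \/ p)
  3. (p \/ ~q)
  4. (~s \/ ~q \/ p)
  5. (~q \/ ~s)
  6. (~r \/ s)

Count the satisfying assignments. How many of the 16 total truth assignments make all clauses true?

The models are:
  p=0 q=0 r=0 s=1
  p=0 q=0 r=1 s=1
  p=1 q=0 r=0 s=0
  p=1 q=0 r=0 s=1
  p=1 q=0 r=1 s=1
  p=1 q=1 r=0 s=0
Count: 6.

6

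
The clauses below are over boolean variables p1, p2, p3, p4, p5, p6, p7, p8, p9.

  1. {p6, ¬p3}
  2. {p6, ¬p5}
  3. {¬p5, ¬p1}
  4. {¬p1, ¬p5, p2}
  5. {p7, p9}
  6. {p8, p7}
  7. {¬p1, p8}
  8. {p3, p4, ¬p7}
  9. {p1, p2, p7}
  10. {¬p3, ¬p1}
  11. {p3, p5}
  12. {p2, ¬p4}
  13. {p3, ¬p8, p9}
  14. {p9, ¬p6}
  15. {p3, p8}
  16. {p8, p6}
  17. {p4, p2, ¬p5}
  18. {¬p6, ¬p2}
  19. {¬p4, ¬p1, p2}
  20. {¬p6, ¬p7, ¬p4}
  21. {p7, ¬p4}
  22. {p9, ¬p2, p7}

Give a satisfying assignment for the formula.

Pure literal: p9 appears only positively; assign p9 = True.
Branch on p1: take p1 = False.
Set p2 = False and propagate.
  then p7 is forced to True.
  then p4 is forced to False.
  then p3 is forced to True.
  then p6 is forced to True.
  then p5 is forced to False.
p8 is now unconstrained; take p8 = True.
Every clause has at least one true literal under this assignment.
Check each clause:
  1. {p6, ¬p3} — p6 is true.
  2. {¬p5, p6} — ¬p5 is true.
  3. {¬p1, ¬p5} — ¬p5 is true.
  4. {¬p5, ¬p1, p2} — ¬p5 is true.
  5. {p9, p7} — p9 is true.
  6. {p8, p7} — p8 is true.
  7. {p8, ¬p1} — p8 is true.
  8. {p4, p3, ¬p7} — p3 is true.
  9. {p2, p7, p1} — p7 is true.
  10. {¬p1, ¬p3} — ¬p1 is true.
  11. {p3, p5} — p3 is true.
  12. {¬p4, p2} — ¬p4 is true.
  13. {p3, ¬p8, p9} — p9 is true.
  14. {p9, ¬p6} — p9 is true.
  15. {p3, p8} — p8 is true.
  16. {p8, p6} — p8 is true.
  17. {p4, ¬p5, p2} — ¬p5 is true.
  18. {¬p2, ¬p6} — ¬p2 is true.
  19. {¬p4, ¬p1, p2} — ¬p4 is true.
  20. {¬p6, ¬p7, ¬p4} — ¬p4 is true.
  21. {¬p4, p7} — ¬p4 is true.
  22. {p9, ¬p2, p7} — p9 is true.

p1 = 0, p2 = 0, p3 = 1, p4 = 0, p5 = 0, p6 = 1, p7 = 1, p8 = 1, p9 = 1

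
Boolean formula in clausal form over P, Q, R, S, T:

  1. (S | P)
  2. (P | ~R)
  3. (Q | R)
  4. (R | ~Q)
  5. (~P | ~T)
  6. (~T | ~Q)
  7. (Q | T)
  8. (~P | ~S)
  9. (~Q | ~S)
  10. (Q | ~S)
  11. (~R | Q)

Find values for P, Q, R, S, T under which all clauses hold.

Set P = True and propagate.
  then T is forced to False.
  then Q is forced to True.
  then R is forced to True.
  then S is forced to False.
Check each clause:
  1. (S | P) — P is true.
  2. (P | ~R) — P is true.
  3. (R | Q) — Q is true.
  4. (~Q | R) — R is true.
  5. (~T | ~P) — ~T is true.
  6. (~Q | ~T) — ~T is true.
  7. (T | Q) — Q is true.
  8. (~P | ~S) — ~S is true.
  9. (~Q | ~S) — ~S is true.
  10. (~S | Q) — Q is true.
  11. (~R | Q) — Q is true.

P=1  Q=1  R=1  S=0  T=0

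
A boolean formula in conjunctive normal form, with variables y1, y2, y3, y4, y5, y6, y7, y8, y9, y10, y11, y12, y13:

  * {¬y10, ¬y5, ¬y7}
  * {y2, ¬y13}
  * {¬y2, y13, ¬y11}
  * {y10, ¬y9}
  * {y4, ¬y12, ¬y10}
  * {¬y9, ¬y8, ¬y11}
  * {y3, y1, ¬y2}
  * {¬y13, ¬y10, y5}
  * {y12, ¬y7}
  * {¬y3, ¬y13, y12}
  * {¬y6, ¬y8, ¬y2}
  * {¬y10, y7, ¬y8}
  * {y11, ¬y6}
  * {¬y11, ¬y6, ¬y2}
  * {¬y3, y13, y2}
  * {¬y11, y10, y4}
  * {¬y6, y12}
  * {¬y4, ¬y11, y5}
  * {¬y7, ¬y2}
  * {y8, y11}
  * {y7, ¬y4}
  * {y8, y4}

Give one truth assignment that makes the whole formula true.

y1 occurs only positively in the remaining clauses — set y1 = True.
y6 occurs only negated in the remaining clauses — set y6 = False.
Branch on y2: take y2 = True.
  then y7 is forced to False.
  then y4 is forced to False.
  then y8 is forced to True.
  then y10 is forced to False.
  then y9 is forced to False.
  then y11 is forced to False.
Set y3 = False and propagate.
y5, y12, y13 are now unconstrained; take y5 = False, y12 = False, y13 = True.

y1=T  y2=T  y3=F  y4=F  y5=F  y6=F  y7=F  y8=T  y9=F  y10=F  y11=F  y12=F  y13=T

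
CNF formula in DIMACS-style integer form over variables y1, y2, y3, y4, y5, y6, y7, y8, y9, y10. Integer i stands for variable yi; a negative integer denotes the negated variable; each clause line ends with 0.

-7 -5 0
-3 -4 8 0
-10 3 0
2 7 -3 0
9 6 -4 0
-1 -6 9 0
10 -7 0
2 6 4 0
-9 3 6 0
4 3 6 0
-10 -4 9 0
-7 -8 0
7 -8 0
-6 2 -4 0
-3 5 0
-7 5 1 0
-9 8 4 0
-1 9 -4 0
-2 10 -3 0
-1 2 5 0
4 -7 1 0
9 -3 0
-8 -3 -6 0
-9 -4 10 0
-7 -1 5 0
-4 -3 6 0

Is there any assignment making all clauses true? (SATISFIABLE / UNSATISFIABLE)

Branch on y1: take y1 = False.
Try y2 = True.
Set y3 = False and propagate.
  then y10 is forced to False.
  then y7 is forced to False.
  then y8 is forced to False.
For the remaining variables, y4 = True, y5 = False, y6 = True, y9 = False works.
Every clause has at least one true literal under this assignment.
So y1=F, y2=T, y3=F, y4=T, y5=F, y6=T, y7=F, y8=F, y9=F, y10=F is a satisfying assignment.

SATISFIABLE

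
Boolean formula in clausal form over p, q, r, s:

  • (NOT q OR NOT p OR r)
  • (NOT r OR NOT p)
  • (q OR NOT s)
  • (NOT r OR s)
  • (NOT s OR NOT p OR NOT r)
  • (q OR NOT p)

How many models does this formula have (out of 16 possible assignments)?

4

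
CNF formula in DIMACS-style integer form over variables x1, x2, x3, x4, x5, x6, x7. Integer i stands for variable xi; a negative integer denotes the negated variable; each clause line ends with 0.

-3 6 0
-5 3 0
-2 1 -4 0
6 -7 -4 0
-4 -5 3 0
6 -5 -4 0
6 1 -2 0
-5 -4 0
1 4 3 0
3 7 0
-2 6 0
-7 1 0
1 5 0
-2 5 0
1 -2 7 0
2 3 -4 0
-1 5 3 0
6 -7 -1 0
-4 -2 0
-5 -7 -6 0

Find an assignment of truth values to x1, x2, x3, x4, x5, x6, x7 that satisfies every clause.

x1 = T, x2 = T, x3 = T, x4 = F, x5 = T, x6 = T, x7 = F

Check each clause:
  1. (x6 ∨ ¬x3) — x6 is true.
  2. (x3 ∨ ¬x5) — x3 is true.
  3. (x1 ∨ ¬x4 ∨ ¬x2) — x1 is true.
  4. (¬x7 ∨ x6 ∨ ¬x4) — ¬x7 is true.
  5. (¬x4 ∨ x3 ∨ ¬x5) — x3 is true.
  6. (¬x4 ∨ ¬x5 ∨ x6) — ¬x4 is true.
  7. (x6 ∨ ¬x2 ∨ x1) — x1 is true.
  8. (¬x5 ∨ ¬x4) — ¬x4 is true.
  9. (x4 ∨ x3 ∨ x1) — x1 is true.
  10. (x3 ∨ x7) — x3 is true.
  11. (¬x2 ∨ x6) — x6 is true.
  12. (x1 ∨ ¬x7) — x1 is true.
  13. (x1 ∨ x5) — x1 is true.
  14. (¬x2 ∨ x5) — x5 is true.
  15. (¬x2 ∨ x1 ∨ x7) — x1 is true.
  16. (x2 ∨ x3 ∨ ¬x4) — x2 is true.
  17. (¬x1 ∨ x3 ∨ x5) — x3 is true.
  18. (x6 ∨ ¬x7 ∨ ¬x1) — ¬x7 is true.
  19. (¬x2 ∨ ¬x4) — ¬x4 is true.
  20. (¬x6 ∨ ¬x5 ∨ ¬x7) — ¬x7 is true.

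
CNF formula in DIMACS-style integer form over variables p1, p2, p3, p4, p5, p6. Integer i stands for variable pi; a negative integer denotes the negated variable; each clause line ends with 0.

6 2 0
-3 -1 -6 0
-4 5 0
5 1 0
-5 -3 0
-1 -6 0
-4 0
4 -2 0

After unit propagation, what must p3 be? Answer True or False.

False

(NOT p4) stands alone — p4 = False.
(p4 OR NOT p2) with p4 = False leaves only NOT p2, so p2 = False.
(p2 OR p6): since p2 = False, the clause reduces to (p6). p6 = True.
In (NOT p6 OR NOT p1), NOT p6 is now false; NOT p1 must hold, so p1 = False.
In (p1 OR p5), p1 is now false; p5 must hold, so p5 = True.
In (NOT p3 OR NOT p5), NOT p5 is now false; NOT p3 must hold, so p3 = False.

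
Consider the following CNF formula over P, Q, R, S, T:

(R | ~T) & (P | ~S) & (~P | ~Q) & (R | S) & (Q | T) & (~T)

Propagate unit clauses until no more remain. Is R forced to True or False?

(~T) is a unit clause: T = False.
(Q | T) with T = False leaves only Q, so Q = True.
(~P | ~Q): since Q = True, the clause reduces to (~P). P = False.
(~S | P) with P = False leaves only ~S, so S = False.
In (S | R), S is now false; R must hold, so R = True.

True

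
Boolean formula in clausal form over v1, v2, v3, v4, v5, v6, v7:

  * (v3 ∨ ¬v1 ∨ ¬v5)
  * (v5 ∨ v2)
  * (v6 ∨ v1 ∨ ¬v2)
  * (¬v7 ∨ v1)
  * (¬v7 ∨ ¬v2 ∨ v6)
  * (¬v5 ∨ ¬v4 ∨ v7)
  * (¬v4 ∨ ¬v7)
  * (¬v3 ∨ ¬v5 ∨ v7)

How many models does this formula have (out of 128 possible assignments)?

Case analysis on v7 and v5:
  v7=1, v5=1: remaining (v1,v2,v3,v4,v6) ∈ {(1,0,1,0,0); (1,0,1,0,1); (1,1,1,0,1)} — 3.
  v7=1, v5=0: remaining (v1,v2,v3,v4,v6) ∈ {(1,1,0,0,1); (1,1,1,0,1)} — 2.
  v7=0, v5=1: remaining (v1,v2,v3,v4,v6) ∈ {(0,0,0,0,0); (0,0,0,0,1); (0,1,0,0,1)} — 3.
  v7=0, v5=0: v3, v4 free; 3 ways for (v1,v2,v6) × 2^2 = 12.
Total: 3 + 2 + 3 + 12 = 20.

20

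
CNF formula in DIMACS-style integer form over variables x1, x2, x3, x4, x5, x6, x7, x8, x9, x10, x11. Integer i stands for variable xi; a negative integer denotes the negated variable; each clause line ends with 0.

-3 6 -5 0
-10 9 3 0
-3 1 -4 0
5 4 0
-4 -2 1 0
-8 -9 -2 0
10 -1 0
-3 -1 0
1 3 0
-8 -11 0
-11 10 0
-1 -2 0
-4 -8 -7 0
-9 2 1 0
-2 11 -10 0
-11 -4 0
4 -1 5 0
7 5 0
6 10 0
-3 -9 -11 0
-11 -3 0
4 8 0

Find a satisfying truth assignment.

Try x1 = True.
  then x10 is forced to True.
  then x3 is forced to False.
  then x9 is forced to True.
  then x2 is forced to False.
For the remaining variables, x4 = True, x5 = True, x6 = False, x7 = False, x8 = False, x11 = False works.
Every clause has at least one true literal under this assignment.

x1 = True, x2 = False, x3 = False, x4 = True, x5 = True, x6 = False, x7 = False, x8 = False, x9 = True, x10 = True, x11 = False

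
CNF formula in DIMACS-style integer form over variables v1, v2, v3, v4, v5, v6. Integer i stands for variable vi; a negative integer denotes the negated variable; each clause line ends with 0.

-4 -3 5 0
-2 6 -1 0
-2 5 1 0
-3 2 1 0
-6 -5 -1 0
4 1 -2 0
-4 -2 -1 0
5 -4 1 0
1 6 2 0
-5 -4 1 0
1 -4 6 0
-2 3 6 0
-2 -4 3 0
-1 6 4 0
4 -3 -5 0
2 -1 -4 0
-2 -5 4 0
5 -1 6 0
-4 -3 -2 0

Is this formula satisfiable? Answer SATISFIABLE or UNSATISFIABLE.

SATISFIABLE

Set v1 = True and propagate.
Set v2 = True and propagate.
  then v6 is forced to True.
  then v5 is forced to False.
  then v4 is forced to False.
v3 is now unconstrained; take v3 = True.
So v1=True, v2=True, v3=True, v4=False, v5=False, v6=True is a satisfying assignment.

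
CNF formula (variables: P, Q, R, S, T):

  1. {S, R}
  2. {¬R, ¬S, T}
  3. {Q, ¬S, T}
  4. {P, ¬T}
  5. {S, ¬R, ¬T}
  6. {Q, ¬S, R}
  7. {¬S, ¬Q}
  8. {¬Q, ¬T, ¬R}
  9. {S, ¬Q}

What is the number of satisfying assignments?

3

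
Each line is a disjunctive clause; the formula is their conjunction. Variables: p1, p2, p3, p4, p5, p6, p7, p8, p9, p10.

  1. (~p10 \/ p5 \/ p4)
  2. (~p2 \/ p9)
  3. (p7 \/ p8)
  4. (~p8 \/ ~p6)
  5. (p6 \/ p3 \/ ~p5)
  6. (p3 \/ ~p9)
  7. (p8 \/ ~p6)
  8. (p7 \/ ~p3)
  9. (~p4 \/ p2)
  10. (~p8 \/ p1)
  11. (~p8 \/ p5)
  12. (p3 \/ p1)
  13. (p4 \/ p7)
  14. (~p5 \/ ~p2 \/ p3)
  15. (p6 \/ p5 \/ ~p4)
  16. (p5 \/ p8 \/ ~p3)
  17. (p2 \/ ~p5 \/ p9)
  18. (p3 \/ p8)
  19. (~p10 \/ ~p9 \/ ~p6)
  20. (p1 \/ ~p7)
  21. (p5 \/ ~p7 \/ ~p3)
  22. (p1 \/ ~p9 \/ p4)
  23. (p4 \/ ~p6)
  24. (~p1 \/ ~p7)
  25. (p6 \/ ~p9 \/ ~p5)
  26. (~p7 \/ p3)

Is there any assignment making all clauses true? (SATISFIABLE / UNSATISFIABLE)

UNSATISFIABLE

p3 = True:
  propagation gives p7=True, p1=True; an empty clause results — contradiction.
p3 = False:
  propagation gives p9=False, p2=False, p4=False, p1=True; an empty clause results — contradiction.
Every branch closes, so no satisfying assignment exists.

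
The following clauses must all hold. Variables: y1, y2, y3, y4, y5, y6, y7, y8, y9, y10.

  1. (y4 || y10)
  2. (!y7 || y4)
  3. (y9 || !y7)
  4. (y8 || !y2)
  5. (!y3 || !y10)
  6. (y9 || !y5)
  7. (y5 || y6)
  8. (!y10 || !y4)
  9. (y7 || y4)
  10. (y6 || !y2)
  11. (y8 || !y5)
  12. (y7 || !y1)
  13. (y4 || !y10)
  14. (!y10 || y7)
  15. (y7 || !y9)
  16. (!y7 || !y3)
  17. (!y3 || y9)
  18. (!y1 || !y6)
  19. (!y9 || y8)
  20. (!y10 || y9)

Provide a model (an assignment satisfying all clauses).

y1=False, y2=False, y3=False, y4=True, y5=False, y6=True, y7=True, y8=True, y9=True, y10=False

y1 occurs only negated in the remaining clauses — set y1 = False.
y2 occurs only negated in the remaining clauses — set y2 = False.
Branch on y3: take y3 = False.
Try y4 = True.
  then y10 is forced to False.
Branch on y5: take y5 = False.
  then y6 is forced to True.
For the remaining variables, y7 = True, y8 = True, y9 = True works.
Every clause has at least one true literal under this assignment.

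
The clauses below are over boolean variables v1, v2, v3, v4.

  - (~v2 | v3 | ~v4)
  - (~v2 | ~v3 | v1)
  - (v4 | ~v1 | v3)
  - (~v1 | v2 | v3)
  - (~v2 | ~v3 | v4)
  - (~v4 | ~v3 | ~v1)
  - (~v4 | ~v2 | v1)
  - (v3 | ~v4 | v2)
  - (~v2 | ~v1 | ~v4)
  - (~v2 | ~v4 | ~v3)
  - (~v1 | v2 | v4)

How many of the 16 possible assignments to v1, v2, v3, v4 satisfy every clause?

4

The models are:
  v1=F v2=F v3=F v4=F
  v1=F v2=F v3=T v4=F
  v1=F v2=F v3=T v4=T
  v1=F v2=T v3=F v4=F
Count: 4.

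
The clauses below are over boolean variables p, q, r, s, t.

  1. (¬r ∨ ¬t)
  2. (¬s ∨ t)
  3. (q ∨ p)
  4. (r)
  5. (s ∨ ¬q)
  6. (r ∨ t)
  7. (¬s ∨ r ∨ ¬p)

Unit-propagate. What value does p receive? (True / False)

True

(r) stands alone — r = True.
From (¬t ∨ ¬r) and r = True: t = False.
(¬s ∨ t) with t = False leaves only ¬s, so s = False.
From (s ∨ ¬q) and s = False: q = False.
(q ∨ p) with q = False leaves only p, so p = True.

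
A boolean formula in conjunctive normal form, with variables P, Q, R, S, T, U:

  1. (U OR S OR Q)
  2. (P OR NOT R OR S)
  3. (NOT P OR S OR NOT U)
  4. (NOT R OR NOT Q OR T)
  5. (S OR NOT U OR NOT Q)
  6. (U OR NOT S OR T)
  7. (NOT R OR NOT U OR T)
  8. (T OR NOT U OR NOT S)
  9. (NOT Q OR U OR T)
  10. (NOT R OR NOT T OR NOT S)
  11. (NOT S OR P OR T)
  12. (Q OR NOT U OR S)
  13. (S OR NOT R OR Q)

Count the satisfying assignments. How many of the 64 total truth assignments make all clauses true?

Split on S, then U.
  S=T, U=T: remaining (P,Q,R,T) ∈ {(F,F,F,T); (F,T,F,T); (T,F,F,T); (T,T,F,T)} — 4.
  S=T, U=F: remaining (P,Q,R,T) ∈ {(F,F,F,T); (F,T,F,T); (T,F,F,T); (T,T,F,T)} — 4.
  S=F, U=T: a clause becomes empty — 0.
  S=F, U=F: remaining (P,Q,R,T) ∈ {(F,T,F,T); (T,T,F,T); (T,T,T,T)} — 3.
Total: 4 + 4 + 0 + 3 = 11.

11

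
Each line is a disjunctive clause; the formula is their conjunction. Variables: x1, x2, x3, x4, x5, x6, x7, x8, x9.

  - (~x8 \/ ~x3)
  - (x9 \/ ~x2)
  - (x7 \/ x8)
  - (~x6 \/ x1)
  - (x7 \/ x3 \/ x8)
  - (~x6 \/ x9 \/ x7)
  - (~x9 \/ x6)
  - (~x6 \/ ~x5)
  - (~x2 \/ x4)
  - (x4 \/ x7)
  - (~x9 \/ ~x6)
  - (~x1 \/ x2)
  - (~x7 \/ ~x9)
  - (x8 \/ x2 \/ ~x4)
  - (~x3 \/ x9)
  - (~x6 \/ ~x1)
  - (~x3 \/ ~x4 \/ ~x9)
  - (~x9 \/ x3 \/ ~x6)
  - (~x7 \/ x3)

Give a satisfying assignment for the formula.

x1=0, x2=0, x3=0, x4=1, x5=1, x6=0, x7=0, x8=1, x9=0

Try x1 = False.
  then x6 is forced to False.
  then x9 is forced to False.
  then x2 is forced to False.
  then x3 is forced to False.
  then x7 is forced to False.
  then x8 is forced to True.
  then x4 is forced to True.
x5 is now unconstrained; take x5 = True.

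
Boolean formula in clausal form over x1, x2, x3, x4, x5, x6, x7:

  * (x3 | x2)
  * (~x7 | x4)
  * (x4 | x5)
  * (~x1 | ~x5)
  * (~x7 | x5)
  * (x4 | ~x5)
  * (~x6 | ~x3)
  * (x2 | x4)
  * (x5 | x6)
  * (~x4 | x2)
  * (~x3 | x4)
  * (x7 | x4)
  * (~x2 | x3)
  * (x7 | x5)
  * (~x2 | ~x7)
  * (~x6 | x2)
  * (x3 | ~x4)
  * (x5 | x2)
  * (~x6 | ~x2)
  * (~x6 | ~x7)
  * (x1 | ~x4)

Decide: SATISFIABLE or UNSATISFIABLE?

UNSATISFIABLE

x4 = True:
  propagation gives x2=True, x3=True, x6=False, x5=True; an empty clause results — contradiction.
x4 = False:
  propagation gives x7=False; an empty clause results — contradiction.
Every branch closes, so no satisfying assignment exists.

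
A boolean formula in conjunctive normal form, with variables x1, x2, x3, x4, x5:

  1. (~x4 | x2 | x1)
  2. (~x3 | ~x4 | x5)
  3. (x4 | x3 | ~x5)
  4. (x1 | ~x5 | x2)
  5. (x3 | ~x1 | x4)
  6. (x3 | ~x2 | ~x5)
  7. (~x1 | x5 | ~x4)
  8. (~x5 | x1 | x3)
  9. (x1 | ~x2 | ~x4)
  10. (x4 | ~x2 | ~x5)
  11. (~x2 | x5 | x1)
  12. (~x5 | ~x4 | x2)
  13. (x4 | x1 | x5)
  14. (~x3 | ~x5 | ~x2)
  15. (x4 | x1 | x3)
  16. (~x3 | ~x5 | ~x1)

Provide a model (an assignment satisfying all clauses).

x1=True, x2=True, x3=True, x4=False, x5=False

Check each clause:
  1. (~x4 | x1 | x2) — x1 is true.
  2. (~x4 | ~x3 | x5) — ~x4 is true.
  3. (x4 | x3 | ~x5) — x3 is true.
  4. (~x5 | x2 | x1) — x1 is true.
  5. (x3 | ~x1 | x4) — x3 is true.
  6. (x3 | ~x2 | ~x5) — x3 is true.
  7. (x5 | ~x4 | ~x1) — ~x4 is true.
  8. (x1 | x3 | ~x5) — x3 is true.
  9. (~x4 | ~x2 | x1) — x1 is true.
  10. (~x5 | x4 | ~x2) — ~x5 is true.
  11. (x1 | x5 | ~x2) — x1 is true.
  12. (~x5 | ~x4 | x2) — x2 is true.
  13. (x5 | x4 | x1) — x1 is true.
  14. (~x3 | ~x2 | ~x5) — ~x5 is true.
  15. (x3 | x4 | x1) — x1 is true.
  16. (~x3 | ~x5 | ~x1) — ~x5 is true.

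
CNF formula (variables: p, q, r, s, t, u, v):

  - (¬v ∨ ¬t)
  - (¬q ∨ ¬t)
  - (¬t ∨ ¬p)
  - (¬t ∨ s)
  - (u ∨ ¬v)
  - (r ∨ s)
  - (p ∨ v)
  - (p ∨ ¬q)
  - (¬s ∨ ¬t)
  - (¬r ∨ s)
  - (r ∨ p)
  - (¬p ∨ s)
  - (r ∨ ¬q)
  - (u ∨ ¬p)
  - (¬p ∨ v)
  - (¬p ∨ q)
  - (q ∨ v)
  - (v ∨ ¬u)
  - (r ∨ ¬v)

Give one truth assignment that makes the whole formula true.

t occurs only negated in the remaining clauses — set t = False.
Try p = False.
  then v is forced to True.
  then u is forced to True.
  then q is forced to False.
  then r is forced to True.
  then s is forced to True.
Check each clause:
  1. (¬t ∨ ¬v) — ¬t is true.
  2. (¬q ∨ ¬t) — ¬t is true.
  3. (¬t ∨ ¬p) — ¬t is true.
  4. (¬t ∨ s) — ¬t is true.
  5. (u ∨ ¬v) — u is true.
  6. (s ∨ r) — r is true.
  7. (p ∨ v) — v is true.
  8. (p ∨ ¬q) — ¬q is true.
  9. (¬t ∨ ¬s) — ¬t is true.
  10. (¬r ∨ s) — s is true.
  11. (p ∨ r) — r is true.
  12. (s ∨ ¬p) — s is true.
  13. (r ∨ ¬q) — r is true.
  14. (u ∨ ¬p) — u is true.
  15. (v ∨ ¬p) — ¬p is true.
  16. (q ∨ ¬p) — ¬p is true.
  17. (v ∨ q) — v is true.
  18. (¬u ∨ v) — v is true.
  19. (r ∨ ¬v) — r is true.

p=F, q=F, r=T, s=T, t=F, u=T, v=T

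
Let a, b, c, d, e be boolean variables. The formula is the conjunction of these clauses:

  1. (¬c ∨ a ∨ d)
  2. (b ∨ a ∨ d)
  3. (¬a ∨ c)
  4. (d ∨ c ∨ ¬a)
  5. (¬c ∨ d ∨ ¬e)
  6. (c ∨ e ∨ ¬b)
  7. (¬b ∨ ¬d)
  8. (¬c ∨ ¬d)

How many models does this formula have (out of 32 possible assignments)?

5

Satisfying assignments:
  a=0 b=0 c=0 d=1 e=0
  a=0 b=0 c=0 d=1 e=1
  a=0 b=1 c=0 d=0 e=1
  a=1 b=0 c=1 d=0 e=0
  a=1 b=1 c=1 d=0 e=0
That's 5 in total.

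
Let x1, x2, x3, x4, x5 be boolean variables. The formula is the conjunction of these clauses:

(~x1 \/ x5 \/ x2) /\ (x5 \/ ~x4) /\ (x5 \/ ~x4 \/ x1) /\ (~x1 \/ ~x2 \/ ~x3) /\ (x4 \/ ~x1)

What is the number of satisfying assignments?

15

Case analysis on x1 and x4:
  x1=1, x4=1: remaining (x2,x3,x5) ∈ {(0,0,1); (0,1,1); (1,0,1)} — 3.
  x1=1, x4=0: a clause becomes empty — 0.
  x1=0, x4=1: remaining (x2,x3,x5) ∈ {(0,0,1); (0,1,1); (1,0,1); (1,1,1)} — 4.
  x1=0, x4=0: x2, x3, x5 free → 2^3 = 8.
Total: 3 + 0 + 4 + 8 = 15.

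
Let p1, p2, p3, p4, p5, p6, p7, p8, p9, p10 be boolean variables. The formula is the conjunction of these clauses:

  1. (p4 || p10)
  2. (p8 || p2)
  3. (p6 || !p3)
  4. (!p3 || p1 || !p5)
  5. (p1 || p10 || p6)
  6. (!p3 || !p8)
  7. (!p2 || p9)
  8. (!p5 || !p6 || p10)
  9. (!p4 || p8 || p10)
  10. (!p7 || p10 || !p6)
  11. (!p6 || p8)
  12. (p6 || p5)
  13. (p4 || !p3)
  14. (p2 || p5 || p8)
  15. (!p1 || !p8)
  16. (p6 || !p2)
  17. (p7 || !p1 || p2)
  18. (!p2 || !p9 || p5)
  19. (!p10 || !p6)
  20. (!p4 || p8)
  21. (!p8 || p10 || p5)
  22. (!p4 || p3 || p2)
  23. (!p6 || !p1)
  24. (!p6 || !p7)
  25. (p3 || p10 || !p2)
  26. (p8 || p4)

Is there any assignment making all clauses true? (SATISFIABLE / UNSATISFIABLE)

SATISFIABLE

Branch on p1: take p1 = False.
Branch on p2: take p2 = False.
  then p8 is forced to True.
  then p3 is forced to False.
  then p4 is forced to False.
  then p10 is forced to True.
  then p6 is forced to False.
  then p5 is forced to True.
p7, p9 are now unconstrained; take p7 = True, p9 = True.
So p1=False, p2=False, p3=False, p4=False, p5=True, p6=False, p7=True, p8=True, p9=True, p10=True is a satisfying assignment.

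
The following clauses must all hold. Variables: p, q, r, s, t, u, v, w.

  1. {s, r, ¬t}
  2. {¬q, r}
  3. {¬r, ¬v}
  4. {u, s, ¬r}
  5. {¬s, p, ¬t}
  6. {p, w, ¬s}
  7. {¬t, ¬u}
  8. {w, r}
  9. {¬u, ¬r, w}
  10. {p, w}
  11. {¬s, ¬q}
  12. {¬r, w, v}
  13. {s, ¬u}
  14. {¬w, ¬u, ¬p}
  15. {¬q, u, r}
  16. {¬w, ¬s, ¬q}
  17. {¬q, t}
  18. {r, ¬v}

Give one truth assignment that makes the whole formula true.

p=0, q=0, r=1, s=1, t=0, u=1, v=0, w=1

Check each clause:
  1. {¬t, s, r} — r is true.
  2. {r, ¬q} — r is true.
  3. {¬r, ¬v} — ¬v is true.
  4. {¬r, s, u} — s is true.
  5. {¬t, p, ¬s} — ¬t is true.
  6. {w, p, ¬s} — w is true.
  7. {¬u, ¬t} — ¬t is true.
  8. {w, r} — w is true.
  9. {¬u, w, ¬r} — w is true.
  10. {p, w} — w is true.
  11. {¬q, ¬s} — ¬q is true.
  12. {w, ¬r, v} — w is true.
  13. {s, ¬u} — s is true.
  14. {¬p, ¬w, ¬u} — ¬p is true.
  15. {¬q, r, u} — r is true.
  16. {¬q, ¬s, ¬w} — ¬q is true.
  17. {t, ¬q} — ¬q is true.
  18. {r, ¬v} — ¬v is true.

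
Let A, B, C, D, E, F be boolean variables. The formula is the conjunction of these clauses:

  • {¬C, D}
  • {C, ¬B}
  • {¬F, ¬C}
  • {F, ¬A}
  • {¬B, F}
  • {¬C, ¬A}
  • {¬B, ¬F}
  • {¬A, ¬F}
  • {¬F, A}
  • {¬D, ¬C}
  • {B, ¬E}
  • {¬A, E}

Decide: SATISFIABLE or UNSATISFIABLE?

SATISFIABLE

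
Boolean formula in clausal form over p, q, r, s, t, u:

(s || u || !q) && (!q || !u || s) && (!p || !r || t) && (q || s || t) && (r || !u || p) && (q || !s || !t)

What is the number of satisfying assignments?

24

Split on q, then s.
  q=T, s=T: 12 of the 16 assignments to (p,r,t,u) work.
  q=T, s=F: a clause becomes empty — 0.
  q=F, s=T: 5 of the 16 assignments to (p,r,t,u) work.
  q=F, s=F: 7 of the 16 assignments to (p,r,t,u) work.
Total: 12 + 0 + 5 + 7 = 24.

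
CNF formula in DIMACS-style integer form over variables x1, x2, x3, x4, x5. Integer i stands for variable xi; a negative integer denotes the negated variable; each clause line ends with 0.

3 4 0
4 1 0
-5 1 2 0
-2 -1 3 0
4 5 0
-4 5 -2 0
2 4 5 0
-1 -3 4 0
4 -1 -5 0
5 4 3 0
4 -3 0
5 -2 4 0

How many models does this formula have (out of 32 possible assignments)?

9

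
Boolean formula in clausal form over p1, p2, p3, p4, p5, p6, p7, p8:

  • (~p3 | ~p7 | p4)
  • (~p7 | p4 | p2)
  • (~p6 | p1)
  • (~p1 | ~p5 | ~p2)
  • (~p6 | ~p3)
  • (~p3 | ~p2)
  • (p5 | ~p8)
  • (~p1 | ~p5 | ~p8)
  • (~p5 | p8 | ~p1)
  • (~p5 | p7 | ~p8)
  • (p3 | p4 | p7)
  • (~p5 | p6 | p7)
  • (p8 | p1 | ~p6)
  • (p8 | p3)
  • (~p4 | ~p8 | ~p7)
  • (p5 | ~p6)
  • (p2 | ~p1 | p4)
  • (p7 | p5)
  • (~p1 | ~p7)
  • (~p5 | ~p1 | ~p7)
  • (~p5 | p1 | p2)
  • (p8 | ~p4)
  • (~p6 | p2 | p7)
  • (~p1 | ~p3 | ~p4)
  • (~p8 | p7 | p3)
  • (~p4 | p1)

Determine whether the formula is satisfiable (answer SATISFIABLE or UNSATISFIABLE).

SATISFIABLE

Branch on p1: take p1 = False.
  then p6 is forced to False.
  then p4 is forced to False.
Branch on p2: take p2 = True.
  then p3 is forced to False.
  then p7 is forced to True.
  then p8 is forced to True.
  then p5 is forced to True.
So p1=0, p2=1, p3=0, p4=0, p5=1, p6=0, p7=1, p8=1 is a satisfying assignment.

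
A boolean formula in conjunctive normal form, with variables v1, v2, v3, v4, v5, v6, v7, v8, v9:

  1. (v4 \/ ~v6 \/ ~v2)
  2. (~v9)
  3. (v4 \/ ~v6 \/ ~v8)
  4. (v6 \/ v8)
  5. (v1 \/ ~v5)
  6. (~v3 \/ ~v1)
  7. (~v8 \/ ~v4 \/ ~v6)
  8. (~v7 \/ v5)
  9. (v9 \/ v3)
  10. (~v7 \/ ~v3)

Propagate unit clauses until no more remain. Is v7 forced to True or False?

Unit clause (~v9) sets v9 = False.
(v3 \/ v9): since v9 = False, the clause reduces to (v3). v3 = True.
(~v1 \/ ~v3) with v3 = True leaves only ~v1, so v1 = False.
In (v1 \/ ~v5), v1 is now false; ~v5 must hold, so v5 = False.
(~v7 \/ v5): since v5 = False, the clause reduces to (~v7). v7 = False.

False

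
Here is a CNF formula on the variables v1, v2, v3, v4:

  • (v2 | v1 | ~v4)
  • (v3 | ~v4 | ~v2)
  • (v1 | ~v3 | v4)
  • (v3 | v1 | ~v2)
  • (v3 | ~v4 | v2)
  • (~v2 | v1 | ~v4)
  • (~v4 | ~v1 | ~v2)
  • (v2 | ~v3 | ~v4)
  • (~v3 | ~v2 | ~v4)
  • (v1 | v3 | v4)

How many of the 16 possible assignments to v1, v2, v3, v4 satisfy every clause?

The models are:
  v1=1 v2=0 v3=0 v4=0
  v1=1 v2=0 v3=1 v4=0
  v1=1 v2=1 v3=0 v4=0
  v1=1 v2=1 v3=1 v4=0
That's 4 in total.

4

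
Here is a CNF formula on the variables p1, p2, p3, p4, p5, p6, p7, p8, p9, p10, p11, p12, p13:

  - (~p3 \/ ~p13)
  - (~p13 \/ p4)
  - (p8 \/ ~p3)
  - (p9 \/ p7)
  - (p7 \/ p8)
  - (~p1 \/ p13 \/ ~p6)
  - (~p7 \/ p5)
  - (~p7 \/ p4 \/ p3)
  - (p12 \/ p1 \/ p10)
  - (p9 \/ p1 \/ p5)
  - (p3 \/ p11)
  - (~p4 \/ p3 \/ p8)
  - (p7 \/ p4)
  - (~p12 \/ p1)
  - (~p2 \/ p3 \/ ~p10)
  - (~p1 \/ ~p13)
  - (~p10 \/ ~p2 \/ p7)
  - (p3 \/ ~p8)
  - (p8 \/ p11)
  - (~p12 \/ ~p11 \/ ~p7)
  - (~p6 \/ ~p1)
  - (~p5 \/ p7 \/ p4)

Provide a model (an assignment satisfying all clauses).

p1=F  p2=T  p3=T  p4=F  p5=T  p6=T  p7=T  p8=T  p9=T  p10=T  p11=F  p12=F  p13=F

Check each clause:
  1. (~p13 \/ ~p3) — ~p13 is true.
  2. (p4 \/ ~p13) — ~p13 is true.
  3. (~p3 \/ p8) — p8 is true.
  4. (p7 \/ p9) — p9 is true.
  5. (p7 \/ p8) — p8 is true.
  6. (~p1 \/ p13 \/ ~p6) — ~p1 is true.
  7. (~p7 \/ p5) — p5 is true.
  8. (~p7 \/ p4 \/ p3) — p3 is true.
  9. (p1 \/ p12 \/ p10) — p10 is true.
  10. (p1 \/ p5 \/ p9) — p5 is true.
  11. (p3 \/ p11) — p3 is true.
  12. (p3 \/ ~p4 \/ p8) — p8 is true.
  13. (p7 \/ p4) — p7 is true.
  14. (~p12 \/ p1) — ~p12 is true.
  15. (~p2 \/ p3 \/ ~p10) — p3 is true.
  16. (~p13 \/ ~p1) — ~p13 is true.
  17. (~p2 \/ p7 \/ ~p10) — p7 is true.
  18. (~p8 \/ p3) — p3 is true.
  19. (p8 \/ p11) — p8 is true.
  20. (~p12 \/ ~p7 \/ ~p11) — ~p12 is true.
  21. (~p6 \/ ~p1) — ~p1 is true.
  22. (p4 \/ p7 \/ ~p5) — p7 is true.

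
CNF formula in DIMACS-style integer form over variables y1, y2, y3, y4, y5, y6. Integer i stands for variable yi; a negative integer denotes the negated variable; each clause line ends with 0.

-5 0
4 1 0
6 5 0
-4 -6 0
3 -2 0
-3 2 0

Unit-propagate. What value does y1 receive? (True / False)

True

(NOT y5) stands alone — y5 = False.
(y6 OR y5): since y5 = False, the clause reduces to (y6). y6 = True.
(NOT y6 OR NOT y4) with y6 = True leaves only NOT y4, so y4 = False.
(y4 OR y1) with y4 = False leaves only y1, so y1 = True.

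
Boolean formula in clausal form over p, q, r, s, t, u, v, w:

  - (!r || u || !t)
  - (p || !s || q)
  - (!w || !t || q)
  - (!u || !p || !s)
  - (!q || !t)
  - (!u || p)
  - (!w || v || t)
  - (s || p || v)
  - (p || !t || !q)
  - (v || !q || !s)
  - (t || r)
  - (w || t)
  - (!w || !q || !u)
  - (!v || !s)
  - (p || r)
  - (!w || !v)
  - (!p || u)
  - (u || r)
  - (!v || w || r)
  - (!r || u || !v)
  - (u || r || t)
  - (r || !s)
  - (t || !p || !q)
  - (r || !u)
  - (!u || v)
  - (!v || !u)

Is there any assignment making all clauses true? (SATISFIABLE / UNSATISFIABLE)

u = True:
  propagation gives p=True, s=False, r=True, v=True; an empty clause results — contradiction.
u = False:
  propagation gives p=False, r=True, t=False, w=True; an empty clause results — contradiction.
Every branch closes, so no satisfying assignment exists.

UNSATISFIABLE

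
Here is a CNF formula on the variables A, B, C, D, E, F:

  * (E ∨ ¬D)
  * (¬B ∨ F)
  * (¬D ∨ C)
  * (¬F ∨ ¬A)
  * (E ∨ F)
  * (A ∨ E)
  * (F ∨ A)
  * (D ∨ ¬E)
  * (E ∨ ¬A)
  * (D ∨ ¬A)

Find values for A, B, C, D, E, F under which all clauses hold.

Pure literal: C appears only positively; assign C = True.
Set A = False and propagate.
  then E is forced to True.
  then F is forced to True.
  then D is forced to True.
B is now unconstrained; take B = True.
Every clause has at least one true literal under this assignment.
Check each clause:
  1. (E ∨ ¬D) — E is true.
  2. (F ∨ ¬B) — F is true.
  3. (¬D ∨ C) — C is true.
  4. (¬A ∨ ¬F) — ¬A is true.
  5. (F ∨ E) — E is true.
  6. (A ∨ E) — E is true.
  7. (A ∨ F) — F is true.
  8. (¬E ∨ D) — D is true.
  9. (E ∨ ¬A) — E is true.
  10. (¬A ∨ D) — D is true.

A = False  B = True  C = True  D = True  E = True  F = True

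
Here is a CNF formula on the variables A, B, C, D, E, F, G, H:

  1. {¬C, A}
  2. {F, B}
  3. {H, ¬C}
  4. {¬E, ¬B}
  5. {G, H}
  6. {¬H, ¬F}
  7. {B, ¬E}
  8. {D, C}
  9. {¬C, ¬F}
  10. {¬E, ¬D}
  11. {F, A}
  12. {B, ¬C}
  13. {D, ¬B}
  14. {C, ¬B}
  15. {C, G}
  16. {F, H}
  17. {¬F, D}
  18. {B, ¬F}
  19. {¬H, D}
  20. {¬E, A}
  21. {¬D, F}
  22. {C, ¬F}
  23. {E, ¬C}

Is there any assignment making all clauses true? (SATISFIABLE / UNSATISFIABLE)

C = True:
  propagation gives A=True, H=True, F=False, B=True; an empty clause results — contradiction.
C = False:
  propagation gives D=True, E=False, B=False, F=True; an empty clause results — contradiction.
Every branch closes, so no satisfying assignment exists.

UNSATISFIABLE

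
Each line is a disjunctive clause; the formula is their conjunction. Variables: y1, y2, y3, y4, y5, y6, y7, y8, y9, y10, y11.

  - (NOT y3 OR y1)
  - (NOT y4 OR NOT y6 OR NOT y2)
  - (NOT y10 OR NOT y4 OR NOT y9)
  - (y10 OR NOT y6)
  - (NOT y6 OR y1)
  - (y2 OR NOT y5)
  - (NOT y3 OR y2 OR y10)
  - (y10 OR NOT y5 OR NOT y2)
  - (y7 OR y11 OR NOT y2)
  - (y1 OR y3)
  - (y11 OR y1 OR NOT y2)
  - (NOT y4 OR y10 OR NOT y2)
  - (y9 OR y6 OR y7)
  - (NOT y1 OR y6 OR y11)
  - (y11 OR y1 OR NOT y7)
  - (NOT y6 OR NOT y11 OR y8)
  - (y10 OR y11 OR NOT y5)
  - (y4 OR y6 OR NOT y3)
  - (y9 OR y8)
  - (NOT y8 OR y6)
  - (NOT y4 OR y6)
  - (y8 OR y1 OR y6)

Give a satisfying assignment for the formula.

Pure literal: y5 appears only negated; assign y5 = False.
Branch on y1: take y1 = True.
The remaining clauses are satisfied by y2 = False, y3 = True, y4 = False, y6 = True, y7 = True, y8 = True, y9 = True, y10 = True, y11 = False.
Every clause has at least one true literal under this assignment.

y1 = T, y2 = F, y3 = T, y4 = F, y5 = F, y6 = T, y7 = T, y8 = T, y9 = T, y10 = T, y11 = F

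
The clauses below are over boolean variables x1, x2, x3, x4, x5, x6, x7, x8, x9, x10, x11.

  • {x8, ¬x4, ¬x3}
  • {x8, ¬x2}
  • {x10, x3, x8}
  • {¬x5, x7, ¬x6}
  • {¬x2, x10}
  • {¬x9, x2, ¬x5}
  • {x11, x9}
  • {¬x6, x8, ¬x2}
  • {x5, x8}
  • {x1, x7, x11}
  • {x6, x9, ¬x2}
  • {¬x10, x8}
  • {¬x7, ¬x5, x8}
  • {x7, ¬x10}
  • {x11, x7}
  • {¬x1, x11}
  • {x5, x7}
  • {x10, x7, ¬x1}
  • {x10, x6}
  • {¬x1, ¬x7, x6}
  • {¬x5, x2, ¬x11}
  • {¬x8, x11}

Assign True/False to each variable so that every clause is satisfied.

x1=0  x2=1  x3=1  x4=1  x5=1  x6=1  x7=1  x8=1  x9=1  x10=1  x11=1

Check each clause:
  1. {¬x3, ¬x4, x8} — x8 is true.
  2. {x8, ¬x2} — x8 is true.
  3. {x3, x10, x8} — x8 is true.
  4. {x7, ¬x5, ¬x6} — x7 is true.
  5. {x10, ¬x2} — x10 is true.
  6. {¬x5, ¬x9, x2} — x2 is true.
  7. {x11, x9} — x9 is true.
  8. {¬x2, x8, ¬x6} — x8 is true.
  9. {x8, x5} — x8 is true.
  10. {x7, x11, x1} — x11 is true.
  11. {x6, ¬x2, x9} — x9 is true.
  12. {¬x10, x8} — x8 is true.
  13. {¬x7, x8, ¬x5} — x8 is true.
  14. {x7, ¬x10} — x7 is true.
  15. {x7, x11} — x11 is true.
  16. {¬x1, x11} — x11 is true.
  17. {x7, x5} — x5 is true.
  18. {x7, ¬x1, x10} — x10 is true.
  19. {x6, x10} — x10 is true.
  20. {¬x7, x6, ¬x1} — x6 is true.
  21. {¬x5, ¬x11, x2} — x2 is true.
  22. {x11, ¬x8} — x11 is true.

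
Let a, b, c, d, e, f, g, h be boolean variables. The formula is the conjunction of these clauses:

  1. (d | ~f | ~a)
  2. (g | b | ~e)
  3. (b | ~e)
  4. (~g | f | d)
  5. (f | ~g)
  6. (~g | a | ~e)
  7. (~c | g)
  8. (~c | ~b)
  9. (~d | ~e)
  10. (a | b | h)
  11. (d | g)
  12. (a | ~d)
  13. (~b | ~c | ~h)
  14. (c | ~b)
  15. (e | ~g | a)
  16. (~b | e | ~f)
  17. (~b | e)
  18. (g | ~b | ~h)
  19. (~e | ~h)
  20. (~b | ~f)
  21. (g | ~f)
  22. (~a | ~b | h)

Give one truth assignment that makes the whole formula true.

a=T, b=F, c=F, d=T, e=F, f=T, g=T, h=F

Check each clause:
  1. (~f | d | ~a) — d is true.
  2. (g | ~e | b) — ~e is true.
  3. (~e | b) — ~e is true.
  4. (~g | f | d) — d is true.
  5. (f | ~g) — f is true.
  6. (a | ~g | ~e) — ~e is true.
  7. (g | ~c) — ~c is true.
  8. (~b | ~c) — ~c is true.
  9. (~e | ~d) — ~e is true.
  10. (h | a | b) — a is true.
  11. (d | g) — d is true.
  12. (a | ~d) — a is true.
  13. (~c | ~b | ~h) — ~h is true.
  14. (~b | c) — ~b is true.
  15. (a | ~g | e) — a is true.
  16. (~b | ~f | e) — ~b is true.
  17. (e | ~b) — ~b is true.
  18. (~h | g | ~b) — ~h is true.
  19. (~h | ~e) — ~h is true.
  20. (~f | ~b) — ~b is true.
  21. (~f | g) — g is true.
  22. (~b | ~a | h) — ~b is true.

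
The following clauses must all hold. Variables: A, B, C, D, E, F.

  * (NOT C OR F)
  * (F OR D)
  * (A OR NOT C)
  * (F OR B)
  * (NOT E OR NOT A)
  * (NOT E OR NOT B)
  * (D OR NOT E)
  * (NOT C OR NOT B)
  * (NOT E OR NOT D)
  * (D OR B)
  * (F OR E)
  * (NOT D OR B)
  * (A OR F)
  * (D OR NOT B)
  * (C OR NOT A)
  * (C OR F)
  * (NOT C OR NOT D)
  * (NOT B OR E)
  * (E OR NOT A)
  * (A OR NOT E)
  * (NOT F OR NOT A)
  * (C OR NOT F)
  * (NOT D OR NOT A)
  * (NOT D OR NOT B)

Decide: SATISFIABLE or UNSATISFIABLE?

D = True:
  propagation gives E=False, F=True, B=True; an empty clause results — contradiction.
D = False:
  propagation gives F=True, E=False, B=True; an empty clause results — contradiction.
Every branch closes, so no satisfying assignment exists.

UNSATISFIABLE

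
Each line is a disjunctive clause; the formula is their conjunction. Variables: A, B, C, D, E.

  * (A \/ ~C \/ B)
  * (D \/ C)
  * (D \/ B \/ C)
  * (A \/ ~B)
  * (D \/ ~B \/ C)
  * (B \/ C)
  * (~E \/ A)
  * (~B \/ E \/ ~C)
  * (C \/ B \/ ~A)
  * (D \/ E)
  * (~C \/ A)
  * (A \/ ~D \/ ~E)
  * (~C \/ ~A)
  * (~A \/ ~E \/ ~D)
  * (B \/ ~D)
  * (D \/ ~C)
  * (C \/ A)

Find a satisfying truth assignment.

A=T, B=T, C=F, D=T, E=F

Check each clause:
  1. (~C \/ B \/ A) — A is true.
  2. (C \/ D) — D is true.
  3. (D \/ B \/ C) — B is true.
  4. (A \/ ~B) — A is true.
  5. (~B \/ C \/ D) — D is true.
  6. (C \/ B) — B is true.
  7. (A \/ ~E) — A is true.
  8. (E \/ ~C \/ ~B) — ~C is true.
  9. (~A \/ C \/ B) — B is true.
  10. (D \/ E) — D is true.
  11. (A \/ ~C) — A is true.
  12. (~E \/ ~D \/ A) — A is true.
  13. (~C \/ ~A) — ~C is true.
  14. (~D \/ ~A \/ ~E) — ~E is true.
  15. (B \/ ~D) — B is true.
  16. (~C \/ D) — D is true.
  17. (A \/ C) — A is true.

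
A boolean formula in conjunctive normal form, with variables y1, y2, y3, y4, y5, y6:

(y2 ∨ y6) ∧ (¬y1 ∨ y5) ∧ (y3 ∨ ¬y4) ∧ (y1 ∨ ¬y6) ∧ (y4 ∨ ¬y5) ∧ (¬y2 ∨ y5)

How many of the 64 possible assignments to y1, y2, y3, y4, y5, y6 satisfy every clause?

4

Satisfying assignments:
  y1=F y2=T y3=T y4=T y5=T y6=F
  y1=T y2=F y3=T y4=T y5=T y6=T
  y1=T y2=T y3=T y4=T y5=T y6=F
  y1=T y2=T y3=T y4=T y5=T y6=T
Count: 4.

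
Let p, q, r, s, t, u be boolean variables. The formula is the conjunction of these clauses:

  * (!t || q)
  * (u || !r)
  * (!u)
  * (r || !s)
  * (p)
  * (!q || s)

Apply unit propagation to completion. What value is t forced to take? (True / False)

False

(!u) stands alone — u = False.
From (!r || u) and u = False: r = False.
From (!s || r) and r = False: s = False.
(p) is a unit clause: p = True.
In (!q || s), s is now false; !q must hold, so q = False.
(q || !t) with q = False leaves only !t, so t = False.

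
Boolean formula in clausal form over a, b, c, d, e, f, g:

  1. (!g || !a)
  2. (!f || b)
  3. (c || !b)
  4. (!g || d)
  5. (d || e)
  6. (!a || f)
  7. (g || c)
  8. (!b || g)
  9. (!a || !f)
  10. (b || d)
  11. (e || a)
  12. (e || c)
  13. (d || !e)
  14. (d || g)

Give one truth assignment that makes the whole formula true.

c occurs only positively in the remaining clauses — set c = True.
d occurs only positively in the remaining clauses — set d = True.
Set a = False and propagate.
  then e is forced to True.
For the remaining variables, b = False, f = False, g = True works.
Every clause has at least one true literal under this assignment.

a = 0, b = 0, c = 1, d = 1, e = 1, f = 0, g = 1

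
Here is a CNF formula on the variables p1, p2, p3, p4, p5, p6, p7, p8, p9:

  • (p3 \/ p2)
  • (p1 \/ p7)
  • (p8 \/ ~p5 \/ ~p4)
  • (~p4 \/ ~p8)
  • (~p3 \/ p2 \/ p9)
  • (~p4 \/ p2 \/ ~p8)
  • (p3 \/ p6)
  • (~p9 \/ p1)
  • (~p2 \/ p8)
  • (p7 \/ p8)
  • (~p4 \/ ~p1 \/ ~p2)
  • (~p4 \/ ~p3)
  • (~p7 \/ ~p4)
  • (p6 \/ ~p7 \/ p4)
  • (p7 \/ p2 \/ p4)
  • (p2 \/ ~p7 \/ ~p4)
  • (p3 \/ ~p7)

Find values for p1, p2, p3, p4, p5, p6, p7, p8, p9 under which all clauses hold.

p1=1, p2=0, p3=1, p4=0, p5=0, p6=1, p7=1, p8=0, p9=1

Pure literal: p5 appears only negated; assign p5 = False.
Pure literal: p6 appears only positively; assign p6 = True.
Branch on p1: take p1 = True.
Set p2 = False and propagate.
  then p3 is forced to True.
  then p9 is forced to True.
  then p4 is forced to False.
  then p7 is forced to True.
p8 is now unconstrained; take p8 = False.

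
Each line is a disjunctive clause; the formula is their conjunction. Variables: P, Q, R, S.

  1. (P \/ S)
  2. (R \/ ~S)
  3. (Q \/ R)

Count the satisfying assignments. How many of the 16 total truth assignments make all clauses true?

7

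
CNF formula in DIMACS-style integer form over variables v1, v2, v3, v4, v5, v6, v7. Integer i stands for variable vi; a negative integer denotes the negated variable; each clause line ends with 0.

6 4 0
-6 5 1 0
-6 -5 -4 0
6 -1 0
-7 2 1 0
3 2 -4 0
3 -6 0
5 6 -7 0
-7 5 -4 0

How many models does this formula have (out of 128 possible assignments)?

21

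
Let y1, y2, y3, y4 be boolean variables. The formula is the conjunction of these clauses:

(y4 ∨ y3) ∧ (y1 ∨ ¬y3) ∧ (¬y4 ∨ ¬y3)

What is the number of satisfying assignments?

Satisfying assignments:
  y1=F y2=F y3=F y4=T
  y1=F y2=T y3=F y4=T
  y1=T y2=F y3=F y4=T
  y1=T y2=F y3=T y4=F
  y1=T y2=T y3=F y4=T
  y1=T y2=T y3=T y4=F
Count: 6.

6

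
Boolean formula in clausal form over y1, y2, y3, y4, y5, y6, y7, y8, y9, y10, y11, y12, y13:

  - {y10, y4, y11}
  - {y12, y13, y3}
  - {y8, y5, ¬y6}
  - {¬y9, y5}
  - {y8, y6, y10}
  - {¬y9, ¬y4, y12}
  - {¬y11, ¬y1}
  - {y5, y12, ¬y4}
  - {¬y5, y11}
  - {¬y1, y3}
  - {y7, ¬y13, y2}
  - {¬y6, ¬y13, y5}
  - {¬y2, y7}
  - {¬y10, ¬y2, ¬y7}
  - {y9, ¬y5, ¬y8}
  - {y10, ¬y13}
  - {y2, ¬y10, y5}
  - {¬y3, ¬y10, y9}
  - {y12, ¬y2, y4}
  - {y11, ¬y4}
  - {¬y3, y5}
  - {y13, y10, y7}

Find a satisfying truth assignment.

Pure literal: y1 appears only negated; assign y1 = False.
y12 occurs only positively in the remaining clauses — set y12 = True.
Try y2 = False.
Branch on y3: take y3 = False.
For the remaining variables, y4 = True, y5 = True, y6 = True, y7 = True, y8 = False, y9 = True, y10 = True, y11 = True, y13 = True works.

y1=F  y2=F  y3=F  y4=T  y5=T  y6=T  y7=T  y8=F  y9=T  y10=T  y11=T  y12=T  y13=T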